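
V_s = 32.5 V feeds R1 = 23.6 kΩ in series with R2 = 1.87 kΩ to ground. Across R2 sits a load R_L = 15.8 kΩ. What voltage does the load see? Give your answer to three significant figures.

V_out ≈ 2.15 V

First combine the lower leg with the load: R2 ‖ R_L = 1.672 kΩ.
Voltage divider with the loaded lower leg: V_out = 32.5 × 1.672/(23.6 + 1.672) = 32.5 × 0.06616 = 2.150 V.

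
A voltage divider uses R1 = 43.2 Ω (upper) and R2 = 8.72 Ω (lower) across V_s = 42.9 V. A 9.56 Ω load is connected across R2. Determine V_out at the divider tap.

V_out ≈ 4.10 V

R2 ‖ R_L = (8.72 × 9.56)/(8.72 + 9.56) = 4.560 Ω.
Voltage divider with the loaded lower leg: V_out = 42.9 × 4.560/(43.2 + 4.560) = 42.9 × 0.09548 = 4.096 V.
(Unloaded it would be 7.21 V; the load pulls it down.)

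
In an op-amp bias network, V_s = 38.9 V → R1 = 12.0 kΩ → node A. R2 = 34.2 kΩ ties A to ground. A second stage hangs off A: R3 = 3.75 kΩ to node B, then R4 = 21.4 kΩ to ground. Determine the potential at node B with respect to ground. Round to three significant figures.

V_B ≈ 18.1 V

Node A sees R2 in parallel with the series input of stage 2, R3 + R4 = 25.15 kΩ.
R2 ‖ (R3+R4) = 14.49 kΩ.
First divider: V_A = V_s · 14.49/(12.0 + 14.49) = 21.28 V.
Then the unloaded second divider: V_B = V_A × R4/(R3+R4) = 21.28 × 0.8509 = 18.11 V.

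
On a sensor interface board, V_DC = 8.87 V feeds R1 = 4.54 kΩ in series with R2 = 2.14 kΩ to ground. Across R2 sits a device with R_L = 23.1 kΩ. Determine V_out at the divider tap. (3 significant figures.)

V_out ≈ 2.67 V

R2 ‖ R_L = (2.14 × 23.1)/(2.14 + 23.1) = 1.959 kΩ.
Voltage divider with the loaded lower leg: V_out = 8.87 × 1.959/(4.54 + 1.959) = 8.87 × 0.3014 = 2.673 V.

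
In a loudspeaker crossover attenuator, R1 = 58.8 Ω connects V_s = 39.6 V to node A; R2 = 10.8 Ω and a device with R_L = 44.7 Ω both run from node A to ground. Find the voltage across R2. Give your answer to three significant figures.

First combine the lower leg with the load: R2 ‖ R_L = 8.698 Ω.
Voltage divider with the loaded lower leg: V_out = 39.6 × 8.698/(58.8 + 8.698) = 39.6 × 0.1289 = 5.103 V.

V_out ≈ 5.10 V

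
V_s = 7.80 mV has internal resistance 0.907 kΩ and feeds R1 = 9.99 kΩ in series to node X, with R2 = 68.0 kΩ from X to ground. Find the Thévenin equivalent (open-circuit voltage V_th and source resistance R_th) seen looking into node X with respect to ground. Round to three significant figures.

V_th ≈ 6.72 mV, R_th ≈ 9.39 kΩ

R1' = 0.907 + 9.99 = 10.90 kΩ (source resistance + R1).
With X open, the divider is unloaded: V_th = 7.80 × 68.0/78.90 = 6.723 mV.
Looking into X with the source shorted: R_th = R1'·R2/(R1'+R2) = 10.90 × 68.0/78.90 = 9.392 kΩ.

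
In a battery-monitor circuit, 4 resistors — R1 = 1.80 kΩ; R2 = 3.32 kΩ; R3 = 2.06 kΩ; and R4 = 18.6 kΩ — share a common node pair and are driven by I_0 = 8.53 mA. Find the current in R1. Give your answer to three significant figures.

I ≈ 3.39 mA

ΣG = 1/1.80 + 1/3.32 + 1/2.06 + 1/18.6 = 1.396.
R1 takes the fraction G_k/ΣG = 0.5556/1.396 = 0.3980, so I = 8.53 × 0.3980 = 3.395 mA.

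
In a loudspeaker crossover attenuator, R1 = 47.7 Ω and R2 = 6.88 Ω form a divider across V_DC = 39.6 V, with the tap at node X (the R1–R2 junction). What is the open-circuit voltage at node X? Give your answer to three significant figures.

V_th ≈ 4.99 V

V_th is the unloaded tap voltage: V_DC · R2/(R1+R2) = 39.6 × 0.1261 = 4.992 V.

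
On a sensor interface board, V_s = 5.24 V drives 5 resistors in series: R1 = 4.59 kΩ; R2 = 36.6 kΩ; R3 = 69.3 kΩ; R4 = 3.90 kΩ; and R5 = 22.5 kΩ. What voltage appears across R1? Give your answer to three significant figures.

V ≈ 0.176 V

Total series resistance ΣR = 4.59 + 36.6 + 69.3 + 3.90 + 22.5 = 136.9 kΩ.
Voltage divider: V = V_s · (4.590 / 136.9) = 5.24 × 0.03353 = 0.1757 V.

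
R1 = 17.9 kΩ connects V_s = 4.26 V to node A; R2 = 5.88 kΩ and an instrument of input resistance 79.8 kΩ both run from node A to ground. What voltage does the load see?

V_out ≈ 0.998 V

The load sits in parallel with R2, giving an effective lower resistance R2' = R2·R_L/(R2+R_L) = 5.476 kΩ.
Now apply the divider: V_out = 4.26 × 0.2343 = 0.9980 V.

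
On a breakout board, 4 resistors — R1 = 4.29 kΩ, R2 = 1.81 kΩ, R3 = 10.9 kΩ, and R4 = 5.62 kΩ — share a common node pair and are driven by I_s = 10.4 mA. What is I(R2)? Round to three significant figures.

I ≈ 5.44 mA

Total conductance ΣG = 1/4.29 + 1/1.81 + 1/10.9 + 1/5.62 = 1.055 (units of 1/kΩ).
By the current-divider rule, I = I_s · G_k/ΣG = 10.4 × 0.5236 = 5.445 mA.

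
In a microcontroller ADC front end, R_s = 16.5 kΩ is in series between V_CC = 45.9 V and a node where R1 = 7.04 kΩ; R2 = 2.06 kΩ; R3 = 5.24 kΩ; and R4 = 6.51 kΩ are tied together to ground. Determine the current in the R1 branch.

Parallel bank: R_p = 1/(1/7.04 + 1/2.06 + 1/5.24 + 1/6.51) = 1.029 kΩ.
V_A by voltage divider: V_A = 45.9 × 1.029/(16.5 + 1.029) = 2.694 V.
Branch current I = V_A/R1 = 2.694/7.04 = 0.3827 mA.

I ≈ 0.383 mA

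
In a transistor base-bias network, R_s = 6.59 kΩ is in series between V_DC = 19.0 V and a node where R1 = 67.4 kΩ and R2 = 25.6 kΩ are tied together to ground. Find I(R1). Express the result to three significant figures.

Equivalent of the parallel group: R_p = 18.55 kΩ.
Node voltage V_A = V_DC · R_p/(R_s + R_p) = 19.0 × 0.7379 = 14.02 V.
Branch current I = V_A/R1 = 14.02/67.4 = 0.2080 mA.

I ≈ 0.208 mA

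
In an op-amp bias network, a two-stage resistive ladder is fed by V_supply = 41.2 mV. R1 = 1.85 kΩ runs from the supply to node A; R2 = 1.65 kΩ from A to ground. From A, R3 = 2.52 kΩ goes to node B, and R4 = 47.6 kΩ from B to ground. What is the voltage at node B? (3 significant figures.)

V_B ≈ 18.1 mV

Looking into the second stage from A: R3 + R4 = 50.12 kΩ appears in parallel with R2.
Effective lower resistance at A: R2 ‖ 50.12 = 1.597 kΩ.
So V_A = 41.2 × 0.4634 = 19.09 mV.
Then the unloaded second divider: V_B = V_A × R4/(R3+R4) = 19.09 × 0.9497 = 18.13 mV.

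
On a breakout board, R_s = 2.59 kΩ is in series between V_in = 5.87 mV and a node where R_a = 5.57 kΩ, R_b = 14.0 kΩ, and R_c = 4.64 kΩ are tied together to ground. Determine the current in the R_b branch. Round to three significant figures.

I ≈ 0.190 µA

Combine the parallel branches: R_p = (1/5.57 + 1/14.0 + 1/4.64)⁻¹ = 2.144 kΩ.
V_A by voltage divider: V_A = 5.87 × 2.144/(2.59 + 2.144) = 2.658 mV.
Branch current I = V_A/R_b = 2.658/14.0 = 0.1899 µA.
(Check via current divider: I_total = 1.240 µA; share G_k/ΣG = 0.1531 → same result.)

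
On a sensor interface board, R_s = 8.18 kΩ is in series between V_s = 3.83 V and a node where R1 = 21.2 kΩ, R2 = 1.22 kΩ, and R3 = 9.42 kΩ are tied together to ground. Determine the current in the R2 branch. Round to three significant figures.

Combine the parallel branches: R_p = (1/21.2 + 1/1.22 + 1/9.42)⁻¹ = 1.028 kΩ.
Node voltage V_A = V_s · R_p/(R_s + R_p) = 3.83 × 0.1116 = 0.4275 V.
I(R2) = V_A / R2 = 0.4275/1.22 = 0.3504 mA.

I ≈ 0.350 mA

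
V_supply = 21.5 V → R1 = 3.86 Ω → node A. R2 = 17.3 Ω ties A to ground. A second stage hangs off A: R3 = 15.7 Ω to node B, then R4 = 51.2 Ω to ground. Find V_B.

The second stage (R3 + R4 = 66.90 Ω) loads node A in parallel with R2.
R2 ‖ (R3+R4) = 13.75 Ω.
First divider: V_A = V_supply · 13.75/(3.86 + 13.75) = 16.79 V.
V_B = V_A × 0.7653 = 12.85 V.

V_B ≈ 12.8 V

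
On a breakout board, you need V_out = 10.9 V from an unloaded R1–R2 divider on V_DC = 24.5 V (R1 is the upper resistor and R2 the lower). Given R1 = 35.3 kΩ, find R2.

Required fraction k = V_out/V_DC = 0.4449.
Rearranging, R2 = R1·k/(1−k) = 35.3 × 0.8015 = 28.29 kΩ.

R2 ≈ 28.3 kΩ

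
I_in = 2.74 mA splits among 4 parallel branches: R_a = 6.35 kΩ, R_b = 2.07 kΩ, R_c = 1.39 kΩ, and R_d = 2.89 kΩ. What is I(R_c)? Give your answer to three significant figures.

Conductances: ΣG = 1/6.35 + 1/2.07 + 1/1.39 + 1/2.89 = 1.706 (1/kΩ).
By the current-divider rule, I = I_in · G_k/ΣG = 2.74 × 0.4217 = 1.155 mA.

I ≈ 1.16 mA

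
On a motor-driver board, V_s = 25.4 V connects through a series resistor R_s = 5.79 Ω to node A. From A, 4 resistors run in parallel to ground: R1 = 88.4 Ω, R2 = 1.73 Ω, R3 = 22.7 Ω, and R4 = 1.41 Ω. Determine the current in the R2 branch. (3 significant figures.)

I ≈ 1.67 A

Parallel bank: R_p = 1/(1/88.4 + 1/1.73 + 1/22.7 + 1/1.41) = 0.7448 Ω.
Node voltage V_A = V_s · R_p/(R_s + R_p) = 25.4 × 0.1140 = 2.895 V.
Branch current I = V_A/R2 = 2.895/1.73 = 1.673 A.
(Check via current divider: I_total = 3.887 A; share G_k/ΣG = 0.4305 → same result.)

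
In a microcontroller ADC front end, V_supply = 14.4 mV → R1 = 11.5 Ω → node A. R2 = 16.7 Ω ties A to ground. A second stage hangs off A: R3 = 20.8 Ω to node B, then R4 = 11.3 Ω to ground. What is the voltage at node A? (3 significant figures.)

The second stage (R3 + R4 = 32.10 Ω) loads node A in parallel with R2.
R2 ‖ (R3+R4) = 10.99 Ω.
V_A = 14.4 × 10.99/(11.5 + 10.99) = 7.035 mV.

V_A ≈ 7.04 mV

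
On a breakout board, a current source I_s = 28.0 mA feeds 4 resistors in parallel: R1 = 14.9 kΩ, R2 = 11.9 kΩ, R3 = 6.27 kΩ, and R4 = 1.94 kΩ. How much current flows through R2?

ΣG = 1/14.9 + 1/11.9 + 1/6.27 + 1/1.94 = 0.8261.
By the current-divider rule, I = I_s · G_k/ΣG = 28.0 × 0.1017 = 2.848 mA.

I ≈ 2.85 mA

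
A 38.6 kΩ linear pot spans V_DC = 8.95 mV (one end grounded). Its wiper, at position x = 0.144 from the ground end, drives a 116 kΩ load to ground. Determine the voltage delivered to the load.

The pot divides into 33.04 kΩ above the wiper and 5.558 kΩ below.
(x·R_p) ‖ R_L = 5.304 kΩ.
V_out = 8.95 × 5.304/(33.04 + 5.304) = 1.238 mV.

V_out ≈ 1.24 mV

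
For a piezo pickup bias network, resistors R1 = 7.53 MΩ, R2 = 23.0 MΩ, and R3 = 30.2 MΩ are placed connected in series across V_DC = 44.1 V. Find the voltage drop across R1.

Series total: ΣR = 7.53 + 23.0 + 30.2 = 60.73 MΩ.
V = V_DC · R/ΣR = 44.1 × 0.1240 = 5.468 V.

V ≈ 5.47 V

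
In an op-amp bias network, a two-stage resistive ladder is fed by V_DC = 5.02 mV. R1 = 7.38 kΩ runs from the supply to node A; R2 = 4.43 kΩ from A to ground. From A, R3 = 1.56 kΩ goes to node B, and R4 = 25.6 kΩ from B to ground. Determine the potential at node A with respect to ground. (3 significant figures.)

V_A ≈ 1.71 mV

The second stage (R3 + R4 = 27.16 kΩ) loads node A in parallel with R2.
R2 ‖ (R3+R4) = 3.809 kΩ.
V_A = 5.02 × 3.809/(7.38 + 3.809) = 1.709 mV.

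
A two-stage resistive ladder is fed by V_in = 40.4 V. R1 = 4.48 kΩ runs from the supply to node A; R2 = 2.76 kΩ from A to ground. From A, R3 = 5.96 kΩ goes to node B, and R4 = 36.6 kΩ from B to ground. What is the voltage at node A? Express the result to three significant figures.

V_A ≈ 14.8 V

Looking into the second stage from A: R3 + R4 = 42.56 kΩ appears in parallel with R2.
R2 ‖ (R3+R4) = 2.592 kΩ.
First divider: V_A = V_in · 2.592/(4.48 + 2.592) = 14.81 V.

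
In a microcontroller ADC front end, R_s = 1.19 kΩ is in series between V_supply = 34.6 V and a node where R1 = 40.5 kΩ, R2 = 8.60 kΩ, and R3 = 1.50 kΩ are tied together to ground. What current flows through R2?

I ≈ 2.05 mA

Equivalent of the parallel group: R_p = 1.238 kΩ.
V_A by voltage divider: V_A = 34.6 × 1.238/(1.19 + 1.238) = 17.64 V.
Branch current I = V_A/R2 = 17.64/8.60 = 2.052 mA.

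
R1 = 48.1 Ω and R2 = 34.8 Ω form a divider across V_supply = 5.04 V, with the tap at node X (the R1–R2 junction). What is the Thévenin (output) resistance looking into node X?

Looking into X with the source shorted: R_th = R1·R2/(R1+R2) = 48.10 × 34.8/82.90 = 20.19 Ω.

R_th ≈ 20.2 Ω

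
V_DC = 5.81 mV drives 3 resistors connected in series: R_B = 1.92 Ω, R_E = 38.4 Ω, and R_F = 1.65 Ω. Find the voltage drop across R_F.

V ≈ 0.228 mV

Series total: ΣR = 1.92 + 38.4 + 1.65 = 41.97 Ω.
Voltage divider: V = V_DC · (1.650 / 41.97) = 5.81 × 0.03931 = 0.2284 mV.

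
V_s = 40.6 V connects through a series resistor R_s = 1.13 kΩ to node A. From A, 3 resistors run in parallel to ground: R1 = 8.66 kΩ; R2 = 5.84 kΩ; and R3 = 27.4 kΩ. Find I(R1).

Parallel bank: R_p = 1/(1/8.66 + 1/5.84 + 1/27.4) = 3.094 kΩ.
Node voltage V_A = V_s · R_p/(R_s + R_p) = 40.6 × 0.7325 = 29.74 V.
I(R1) = V_A / R1 = 29.74/8.66 = 3.434 mA.
(Check via current divider: I_total = 9.612 mA; share G_k/ΣG = 0.3573 → same result.)

I ≈ 3.43 mA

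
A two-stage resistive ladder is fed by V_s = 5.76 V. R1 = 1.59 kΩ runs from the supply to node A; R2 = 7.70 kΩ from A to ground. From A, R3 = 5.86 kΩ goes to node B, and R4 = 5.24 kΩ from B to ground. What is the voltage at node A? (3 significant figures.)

Node A sees R2 in parallel with the series input of stage 2, R3 + R4 = 11.10 kΩ.
R2 ‖ (R3+R4) = 4.546 kΩ.
First divider: V_A = V_s · 4.546/(1.59 + 4.546) = 4.267 V.

V_A ≈ 4.27 V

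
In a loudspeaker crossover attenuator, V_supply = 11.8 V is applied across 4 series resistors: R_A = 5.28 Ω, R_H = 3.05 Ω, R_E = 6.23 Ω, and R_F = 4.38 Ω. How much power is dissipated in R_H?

ΣR = 18.94 Ω → I = 11.8/18.94 = 0.6230 A.
V(R_H) = I·R = 1.900 V; P = V·I = 1.900 × 0.6230 = 1.184 W.

P ≈ 1.18 W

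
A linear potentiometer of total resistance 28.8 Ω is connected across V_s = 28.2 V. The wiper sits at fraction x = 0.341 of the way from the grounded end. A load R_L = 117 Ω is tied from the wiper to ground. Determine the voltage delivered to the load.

Lower segment x·R_p = 9.821 Ω; upper segment (1−x)·R_p = 18.98 Ω.
(x·R_p) ‖ R_L = 9.060 Ω.
Loaded-divider output: V_out = 28.2 × 0.3231 = 9.112 V.

V_out ≈ 9.11 V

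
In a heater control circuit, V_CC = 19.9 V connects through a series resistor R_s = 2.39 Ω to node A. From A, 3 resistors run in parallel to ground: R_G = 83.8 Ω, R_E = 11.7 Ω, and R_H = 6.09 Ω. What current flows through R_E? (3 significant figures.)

I ≈ 1.05 A

Parallel bank: R_p = 1/(1/83.8 + 1/11.7 + 1/6.09) = 3.823 Ω.
V_A by voltage divider: V_A = 19.9 × 3.823/(2.39 + 3.823) = 12.24 V.
Branch current I = V_A/R_E = 12.24/11.7 = 1.047 A.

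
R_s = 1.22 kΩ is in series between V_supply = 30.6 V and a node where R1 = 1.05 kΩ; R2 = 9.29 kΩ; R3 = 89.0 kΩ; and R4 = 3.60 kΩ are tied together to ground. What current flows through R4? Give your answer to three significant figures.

I ≈ 3.21 mA

Equivalent of the parallel group: R_p = 0.7413 kΩ.
V_A by voltage divider: V_A = 30.6 × 0.7413/(1.22 + 0.7413) = 11.57 V.
Branch current I = V_A/R4 = 11.57/3.60 = 3.213 mA.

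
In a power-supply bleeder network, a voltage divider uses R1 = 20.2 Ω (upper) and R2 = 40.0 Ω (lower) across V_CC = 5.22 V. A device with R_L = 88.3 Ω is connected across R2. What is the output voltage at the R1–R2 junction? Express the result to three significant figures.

V_out ≈ 3.01 V

R2 ‖ R_L = (40.0 × 88.3)/(40.0 + 88.3) = 27.53 Ω.
Voltage divider with the loaded lower leg: V_out = 5.22 × 27.53/(20.2 + 27.53) = 5.22 × 0.5768 = 3.011 V.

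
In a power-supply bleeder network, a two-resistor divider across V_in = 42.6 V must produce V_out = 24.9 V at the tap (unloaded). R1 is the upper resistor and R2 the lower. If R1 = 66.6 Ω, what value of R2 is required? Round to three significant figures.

R2 ≈ 93.7 Ω

V_out/V_in = R2/(R1+R2) = 0.5845.
Rearranging, R2 = R1·k/(1−k) = 66.6 × 1.407 = 93.69 Ω.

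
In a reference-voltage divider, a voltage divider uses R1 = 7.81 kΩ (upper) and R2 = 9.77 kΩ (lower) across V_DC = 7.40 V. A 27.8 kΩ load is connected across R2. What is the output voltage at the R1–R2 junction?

The load sits in parallel with R2, giving an effective lower resistance R2' = R2·R_L/(R2+R_L) = 7.229 kΩ.
Then V_out = V_DC · R2'/(R1 + R2') = 7.40 × 7.229/15.04 = 3.557 V.

V_out ≈ 3.56 V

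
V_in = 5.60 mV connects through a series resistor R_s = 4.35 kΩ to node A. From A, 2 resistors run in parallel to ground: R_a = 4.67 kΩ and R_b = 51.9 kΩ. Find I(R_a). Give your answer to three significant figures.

I ≈ 0.595 µA

Combine the parallel branches: R_p = (1/4.67 + 1/51.9)⁻¹ = 4.284 kΩ.
V_A by voltage divider: V_A = 5.60 × 4.284/(4.35 + 4.284) = 2.779 mV.
Branch current I = V_A/R_a = 2.779/4.67 = 0.5950 µA.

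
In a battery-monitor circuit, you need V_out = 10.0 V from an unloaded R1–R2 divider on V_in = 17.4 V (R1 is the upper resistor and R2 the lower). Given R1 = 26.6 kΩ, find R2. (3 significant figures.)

R2 ≈ 35.9 kΩ

V_out/V_in = R2/(R1+R2) = 0.5747.
So R2 = R1 · V_out/(V_in − V_out) = 26.6 × 10.0/(17.4 − 10.0) = 26.6 × 1.351 = 35.95 kΩ.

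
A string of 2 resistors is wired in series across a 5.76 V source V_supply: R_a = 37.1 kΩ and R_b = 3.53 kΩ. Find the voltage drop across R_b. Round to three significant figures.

Total series resistance ΣR = 37.1 + 3.53 = 40.63 kΩ.
By the voltage-divider rule, V = 5.76 × 3.530/40.63 = 0.5004 V.

V ≈ 0.500 V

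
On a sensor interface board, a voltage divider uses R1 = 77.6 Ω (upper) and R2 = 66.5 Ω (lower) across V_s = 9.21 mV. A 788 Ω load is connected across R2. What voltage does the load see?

V_out ≈ 4.07 mV

First combine the lower leg with the load: R2 ‖ R_L = 61.32 Ω.
Now apply the divider: V_out = 9.21 × 0.4414 = 4.066 mV.
(Unloaded it would be 4.25 mV; the load pulls it down.)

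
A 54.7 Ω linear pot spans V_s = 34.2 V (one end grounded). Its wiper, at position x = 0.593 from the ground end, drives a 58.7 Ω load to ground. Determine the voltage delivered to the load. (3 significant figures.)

Split the track: R_lower = x·R_p = 32.44 Ω, R_upper = (1−x)·R_p = 22.26 Ω.
R_L loads the lower segment: effective lower R = 20.89 Ω.
V_out = 34.2 × 20.89/(22.26 + 20.89) = 16.56 V.
(Unloaded: V_out = x·V_s = 20.3 V.)

V_out ≈ 16.6 V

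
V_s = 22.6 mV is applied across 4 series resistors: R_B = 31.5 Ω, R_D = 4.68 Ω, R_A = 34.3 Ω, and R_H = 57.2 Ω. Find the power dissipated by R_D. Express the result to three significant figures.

P ≈ 0.147 µW

The common current is I = 22.6/127.7 = 0.1770 mA.
V(R_D) = I·R = 0.8284 mV; P = V·I = 0.8284 × 0.1770 = 0.1466 µW.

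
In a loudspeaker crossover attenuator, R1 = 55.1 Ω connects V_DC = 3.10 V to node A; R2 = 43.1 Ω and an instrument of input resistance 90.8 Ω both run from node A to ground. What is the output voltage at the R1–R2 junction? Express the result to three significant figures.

R2 ‖ R_L = (43.1 × 90.8)/(43.1 + 90.8) = 29.23 Ω.
Now apply the divider: V_out = 3.10 × 0.3466 = 1.074 V.
(Unloaded it would be 1.36 V; the load pulls it down.)

V_out ≈ 1.07 V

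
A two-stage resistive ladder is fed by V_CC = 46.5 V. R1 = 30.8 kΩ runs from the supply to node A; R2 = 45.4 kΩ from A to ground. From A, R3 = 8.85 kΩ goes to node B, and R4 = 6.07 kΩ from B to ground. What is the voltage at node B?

V_B ≈ 5.05 V

Looking into the second stage from A: R3 + R4 = 14.92 kΩ appears in parallel with R2.
R2 ‖ (R3+R4) = 11.23 kΩ.
V_A = 46.5 × 11.23/(30.8 + 11.23) = 12.42 V.
Stage 2 is unloaded, so V_B = V_A · R4/(R3+R4) = 12.42 × 6.07/14.92 = 5.055 V.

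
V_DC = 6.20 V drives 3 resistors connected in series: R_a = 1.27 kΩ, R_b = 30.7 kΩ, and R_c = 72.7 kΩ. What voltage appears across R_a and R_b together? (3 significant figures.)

V ≈ 1.89 V

ΣR = 1.27 + 30.7 + 72.7 = 104.7 kΩ.
R_{R_a..R_b} = 1.27 + 30.7 = 31.97 kΩ.
By the voltage-divider rule, V = 6.20 × 31.97/104.7 = 1.894 V.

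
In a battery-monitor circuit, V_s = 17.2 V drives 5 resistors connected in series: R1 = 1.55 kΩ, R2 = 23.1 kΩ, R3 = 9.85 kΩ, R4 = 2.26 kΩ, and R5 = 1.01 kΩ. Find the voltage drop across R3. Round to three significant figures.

Total series resistance ΣR = 1.55 + 23.1 + 9.85 + 2.26 + 1.01 = 37.77 kΩ.
V = V_s · R/ΣR = 17.2 × 0.2608 = 4.486 V.

V ≈ 4.49 V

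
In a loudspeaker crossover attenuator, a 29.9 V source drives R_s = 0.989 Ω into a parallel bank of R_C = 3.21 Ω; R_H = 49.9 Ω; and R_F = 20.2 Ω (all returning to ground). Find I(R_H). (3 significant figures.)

I ≈ 0.435 A

Parallel bank: R_p = 1/(1/3.21 + 1/49.9 + 1/20.2) = 2.624 Ω.
Node voltage V_A = V_DC · R_p/(R_s + R_p) = 29.9 × 0.7263 = 21.72 V.
Branch current I = V_A/R_H = 21.72/49.9 = 0.4352 A.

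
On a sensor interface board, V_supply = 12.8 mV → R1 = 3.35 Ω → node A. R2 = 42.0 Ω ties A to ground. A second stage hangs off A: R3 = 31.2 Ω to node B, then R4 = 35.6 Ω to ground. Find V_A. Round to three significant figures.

Looking into the second stage from A: R3 + R4 = 66.80 Ω appears in parallel with R2.
R2 ‖ (R3+R4) = 25.79 Ω.
V_A = 12.8 × 25.79/(3.35 + 25.79) = 11.33 mV.

V_A ≈ 11.3 mV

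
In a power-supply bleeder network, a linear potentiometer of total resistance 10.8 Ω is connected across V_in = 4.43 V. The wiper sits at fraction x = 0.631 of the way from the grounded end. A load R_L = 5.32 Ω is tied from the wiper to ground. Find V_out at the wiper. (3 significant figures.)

Split the track: R_lower = x·R_p = 6.815 Ω, R_upper = (1−x)·R_p = 3.985 Ω.
R_L loads the lower segment: effective lower R = 2.988 Ω.
Loaded-divider output: V_out = 4.43 × 0.4285 = 1.898 V.

V_out ≈ 1.90 V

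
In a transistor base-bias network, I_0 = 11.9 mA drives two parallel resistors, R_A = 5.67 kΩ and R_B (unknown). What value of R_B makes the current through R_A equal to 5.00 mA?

R_B ≈ 4.11 kΩ

Two-branch current divider: I_A = I_0 · R_B/(R_A + R_B).
5.00/11.9 = R_B/(R_A + R_B) → R_B = R_A · (0.4202)/(1 − 0.4202) = 5.67 × 0.7246 = 4.109 kΩ.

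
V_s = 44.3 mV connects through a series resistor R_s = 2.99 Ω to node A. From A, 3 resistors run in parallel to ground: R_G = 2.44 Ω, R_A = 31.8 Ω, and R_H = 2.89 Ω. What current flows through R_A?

I ≈ 0.415 mA

Combine the parallel branches: R_p = (1/2.44 + 1/31.8 + 1/2.89)⁻¹ = 1.270 Ω.
V_A = 44.3 × 1.270/4.260 = 13.21 mV.
I(R_A) = V_A / R_A = 13.21/31.8 = 0.4153 mA.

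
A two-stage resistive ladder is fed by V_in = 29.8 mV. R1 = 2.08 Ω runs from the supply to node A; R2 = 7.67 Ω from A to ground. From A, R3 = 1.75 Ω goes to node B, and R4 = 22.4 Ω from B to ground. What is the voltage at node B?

The second stage (R3 + R4 = 24.15 Ω) loads node A in parallel with R2.
R2 ‖ (R3+R4) = 5.821 Ω.
First divider: V_A = V_in · 5.821/(2.08 + 5.821) = 21.96 mV.
V_B = V_A × 0.9275 = 20.36 mV.

V_B ≈ 20.4 mV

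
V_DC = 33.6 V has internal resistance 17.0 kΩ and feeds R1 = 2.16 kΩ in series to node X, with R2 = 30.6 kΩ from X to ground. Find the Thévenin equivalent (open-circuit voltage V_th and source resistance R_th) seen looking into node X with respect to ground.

R1' = 17.0 + 2.16 = 19.16 kΩ (source resistance + R1).
Open-circuit (no load on X): V_th = V_DC · R2/(R1' + R2) = 33.6 × 30.6/(19.16 + 30.6) = 20.66 V.
Looking into X with the source shorted: R_th = R1'·R2/(R1'+R2) = 19.16 × 30.6/49.76 = 11.78 kΩ.

V_th ≈ 20.7 V, R_th ≈ 11.8 kΩ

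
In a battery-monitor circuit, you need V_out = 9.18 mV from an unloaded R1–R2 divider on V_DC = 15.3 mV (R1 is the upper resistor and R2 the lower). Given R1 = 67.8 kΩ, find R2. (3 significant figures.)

R2 ≈ 102 kΩ

The divider ratio is R2/(R1+R2) = 9.18/15.3 = 0.6000.
So R2 = R1 · V_out/(V_DC − V_out) = 67.8 × 9.18/(15.3 − 9.18) = 67.8 × 1.500 = 101.7 kΩ.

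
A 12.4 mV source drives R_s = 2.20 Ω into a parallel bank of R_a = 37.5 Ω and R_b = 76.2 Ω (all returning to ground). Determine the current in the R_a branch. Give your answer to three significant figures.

I ≈ 0.304 mA

Parallel bank: R_p = 1/(1/37.5 + 1/76.2) = 25.13 Ω.
V_A by voltage divider: V_A = 12.4 × 25.13/(2.20 + 25.13) = 11.40 mV.
Branch current I = V_A/R_a = 11.40/37.5 = 0.3041 mA.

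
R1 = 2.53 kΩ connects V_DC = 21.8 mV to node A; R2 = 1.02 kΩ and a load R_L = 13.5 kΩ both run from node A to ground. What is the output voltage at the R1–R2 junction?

V_out ≈ 5.94 mV

R2 ‖ R_L = (1.02 × 13.5)/(1.02 + 13.5) = 0.9483 kΩ.
Then V_out = V_DC · R2'/(R1 + R2') = 21.8 × 0.9483/3.478 = 5.944 mV.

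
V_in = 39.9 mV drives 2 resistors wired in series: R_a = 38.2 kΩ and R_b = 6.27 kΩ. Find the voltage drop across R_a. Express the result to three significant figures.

V ≈ 34.3 mV

Series total: ΣR = 38.2 + 6.27 = 44.47 kΩ.
V = V_in · R/ΣR = 39.9 × 0.8590 = 34.27 mV.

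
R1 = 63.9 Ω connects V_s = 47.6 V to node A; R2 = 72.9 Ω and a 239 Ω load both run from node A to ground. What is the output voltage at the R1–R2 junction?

V_out ≈ 22.2 V

First combine the lower leg with the load: R2 ‖ R_L = 55.86 Ω.
Voltage divider with the loaded lower leg: V_out = 47.6 × 55.86/(63.9 + 55.86) = 47.6 × 0.4664 = 22.20 V.
(Unloaded it would be 25.4 V; the load pulls it down.)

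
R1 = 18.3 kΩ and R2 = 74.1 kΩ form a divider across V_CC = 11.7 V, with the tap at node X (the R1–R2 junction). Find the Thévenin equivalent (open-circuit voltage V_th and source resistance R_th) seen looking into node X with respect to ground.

V_th ≈ 9.38 V, R_th ≈ 14.7 kΩ

V_th is the unloaded tap voltage: V_CC · R2/(R1+R2) = 11.7 × 0.8019 = 9.383 V.
Looking into X with the source shorted: R_th = R1·R2/(R1+R2) = 18.30 × 74.1/92.40 = 14.68 kΩ.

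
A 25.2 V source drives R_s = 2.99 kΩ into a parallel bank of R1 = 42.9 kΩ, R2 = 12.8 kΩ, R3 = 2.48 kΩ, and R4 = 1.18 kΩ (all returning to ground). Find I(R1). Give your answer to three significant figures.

I ≈ 0.116 mA

Equivalent of the parallel group: R_p = 0.7396 kΩ.
V_A = 25.2 × 0.7396/3.730 = 4.997 V.
Branch current I = V_A/R1 = 4.997/42.9 = 0.1165 mA.
(Equivalently: I_total = 6.757 mA, then current-divider fraction G_k/ΣG = 0.01724.)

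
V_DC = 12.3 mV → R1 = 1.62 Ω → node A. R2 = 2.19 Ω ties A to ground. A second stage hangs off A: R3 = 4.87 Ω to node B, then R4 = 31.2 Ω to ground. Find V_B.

Node A sees R2 in parallel with the series input of stage 2, R3 + R4 = 36.07 Ω.
R2 ‖ (R3+R4) = 2.065 Ω.
So V_A = 12.3 × 0.5603 = 6.892 mV.
V_B = V_A × 0.8650 = 5.962 mV.

V_B ≈ 5.96 mV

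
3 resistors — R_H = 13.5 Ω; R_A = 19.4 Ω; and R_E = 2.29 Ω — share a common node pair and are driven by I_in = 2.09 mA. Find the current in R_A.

I ≈ 0.192 mA

ΣG = 1/13.5 + 1/19.4 + 1/2.29 = 0.5623.
Current divider: I(R_A) = I_in · G_k/ΣG = 2.09 × (0.05155/0.5623) = 2.09 × 0.09167 = 0.1916 mA.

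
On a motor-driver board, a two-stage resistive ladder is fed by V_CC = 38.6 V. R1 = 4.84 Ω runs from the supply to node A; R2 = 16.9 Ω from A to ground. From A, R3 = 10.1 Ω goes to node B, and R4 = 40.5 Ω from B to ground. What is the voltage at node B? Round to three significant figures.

Looking into the second stage from A: R3 + R4 = 50.60 Ω appears in parallel with R2.
Effective lower resistance at A: R2 ‖ 50.60 = 12.67 Ω.
V_A = 38.6 × 12.67/(4.84 + 12.67) = 27.93 V.
V_B = V_A × 0.8004 = 22.35 V.

V_B ≈ 22.4 V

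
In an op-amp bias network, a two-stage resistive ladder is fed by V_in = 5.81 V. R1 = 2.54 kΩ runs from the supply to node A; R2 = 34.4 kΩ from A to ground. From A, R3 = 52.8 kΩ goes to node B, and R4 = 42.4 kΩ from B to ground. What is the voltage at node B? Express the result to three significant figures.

V_B ≈ 2.35 V

Node A sees R2 in parallel with the series input of stage 2, R3 + R4 = 95.20 kΩ.
R2 ‖ (R3+R4) = 25.27 kΩ.
V_A = 5.81 × 25.27/(2.54 + 25.27) = 5.279 V.
Stage 2 is unloaded, so V_B = V_A · R4/(R3+R4) = 5.279 × 42.4/95.20 = 2.351 V.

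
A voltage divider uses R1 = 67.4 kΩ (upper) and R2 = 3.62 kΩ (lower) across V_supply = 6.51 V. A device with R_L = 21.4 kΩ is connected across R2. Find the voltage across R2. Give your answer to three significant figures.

V_out ≈ 0.286 V

First combine the lower leg with the load: R2 ‖ R_L = 3.096 kΩ.
Voltage divider with the loaded lower leg: V_out = 6.51 × 3.096/(67.4 + 3.096) = 6.51 × 0.04392 = 0.2859 V.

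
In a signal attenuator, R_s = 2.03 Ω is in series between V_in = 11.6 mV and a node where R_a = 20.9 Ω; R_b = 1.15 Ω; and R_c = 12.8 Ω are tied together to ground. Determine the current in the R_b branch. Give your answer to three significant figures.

Equivalent of the parallel group: R_p = 1.004 Ω.
Node voltage V_A = V_in · R_p/(R_s + R_p) = 11.6 × 0.3310 = 3.840 mV.
I(R_b) = V_A / R_b = 3.840/1.15 = 3.339 mA.

I ≈ 3.34 mA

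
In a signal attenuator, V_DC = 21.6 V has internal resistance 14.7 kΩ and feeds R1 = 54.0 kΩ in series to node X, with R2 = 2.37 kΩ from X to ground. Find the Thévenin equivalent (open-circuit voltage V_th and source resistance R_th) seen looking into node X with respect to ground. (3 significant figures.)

R1' = 14.7 + 54.0 = 68.70 kΩ (source resistance + R1).
V_th is the unloaded tap voltage: V_DC · R2/(R1'+R2) = 21.6 × 0.03335 = 0.7203 V.
Zeroing V_DC shorts the top of R1' to ground, so R_th = R1' ‖ R2 = 2.291 kΩ.

V_th ≈ 0.720 V, R_th ≈ 2.29 kΩ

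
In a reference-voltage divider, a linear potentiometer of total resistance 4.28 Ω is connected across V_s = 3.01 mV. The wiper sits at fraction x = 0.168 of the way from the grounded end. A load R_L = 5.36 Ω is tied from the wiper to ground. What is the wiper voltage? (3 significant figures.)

Split the track: R_lower = x·R_p = 0.7190 Ω, R_upper = (1−x)·R_p = 3.561 Ω.
Lower segment in parallel with the load: 0.7190 ‖ 5.36 = 0.6340 Ω.
V_out = 3.01 × 0.6340/(3.561 + 0.6340) = 0.4549 mV.

V_out ≈ 0.455 mV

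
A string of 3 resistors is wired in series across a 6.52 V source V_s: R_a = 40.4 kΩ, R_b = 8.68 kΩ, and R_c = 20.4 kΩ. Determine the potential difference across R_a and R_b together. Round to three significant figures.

V ≈ 4.61 V

ΣR = 40.4 + 8.68 + 20.4 = 69.48 kΩ.
R_{R_a..R_b} = 40.4 + 8.68 = 49.08 kΩ.
Voltage divider: V = V_s · (49.08 / 69.48) = 6.52 × 0.7064 = 4.606 V.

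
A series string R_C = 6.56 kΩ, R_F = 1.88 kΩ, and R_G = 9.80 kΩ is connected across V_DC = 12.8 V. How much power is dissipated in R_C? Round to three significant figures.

ΣR = 18.24 kΩ → I = 12.8/18.24 = 0.7018 mA.
P(R_C) = I²·R_C = (0.7018)² × 6.56 = 3.231 mW.

P ≈ 3.23 mW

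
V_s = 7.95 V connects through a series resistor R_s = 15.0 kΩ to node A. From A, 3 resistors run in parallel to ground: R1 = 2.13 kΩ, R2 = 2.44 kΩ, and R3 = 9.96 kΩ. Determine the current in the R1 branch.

Parallel bank: R_p = 1/(1/2.13 + 1/2.44 + 1/9.96) = 1.021 kΩ.
V_A by voltage divider: V_A = 7.95 × 1.021/(15.0 + 1.021) = 0.5065 V.
I(R1) = V_A / R1 = 0.5065/2.13 = 0.2378 mA.

I ≈ 0.238 mA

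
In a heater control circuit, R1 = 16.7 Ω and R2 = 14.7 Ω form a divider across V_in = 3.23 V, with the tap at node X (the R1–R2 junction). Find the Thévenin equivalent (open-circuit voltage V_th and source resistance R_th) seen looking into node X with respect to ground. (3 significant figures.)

V_th ≈ 1.51 V, R_th ≈ 7.82 Ω

V_th is the unloaded tap voltage: V_in · R2/(R1+R2) = 3.23 × 0.4682 = 1.512 V.
Zeroing V_in shorts the top of R1 to ground, so R_th = R1 ‖ R2 = 7.818 Ω.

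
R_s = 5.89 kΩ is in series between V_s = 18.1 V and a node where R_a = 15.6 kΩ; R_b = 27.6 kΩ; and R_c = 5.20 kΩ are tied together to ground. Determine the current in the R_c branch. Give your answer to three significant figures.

Combine the parallel branches: R_p = (1/15.6 + 1/27.6 + 1/5.20)⁻¹ = 3.417 kΩ.
Node voltage V_A = V_s · R_p/(R_s + R_p) = 18.1 × 0.3672 = 6.645 V.
Branch current I = V_A/R_c = 6.645/5.20 = 1.278 mA.

I ≈ 1.28 mA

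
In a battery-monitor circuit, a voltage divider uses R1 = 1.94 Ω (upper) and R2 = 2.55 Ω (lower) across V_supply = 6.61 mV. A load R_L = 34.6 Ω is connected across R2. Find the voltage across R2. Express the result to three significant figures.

V_out ≈ 3.64 mV

First combine the lower leg with the load: R2 ‖ R_L = 2.375 Ω.
Now apply the divider: V_out = 6.61 × 0.5504 = 3.638 mV.
(Unloaded it would be 3.75 mV; the load pulls it down.)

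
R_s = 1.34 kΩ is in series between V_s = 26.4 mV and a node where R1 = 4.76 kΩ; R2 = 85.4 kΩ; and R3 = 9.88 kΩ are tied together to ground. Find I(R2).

I ≈ 0.216 µA

Parallel bank: R_p = 1/(1/4.76 + 1/85.4 + 1/9.88) = 3.096 kΩ.
V_A = 26.4 × 3.096/4.436 = 18.43 mV.
I(R2) = V_A / R2 = 18.43/85.4 = 0.2158 µA.
(Equivalently: I_total = 5.951 µA, then current-divider fraction G_k/ΣG = 0.03625.)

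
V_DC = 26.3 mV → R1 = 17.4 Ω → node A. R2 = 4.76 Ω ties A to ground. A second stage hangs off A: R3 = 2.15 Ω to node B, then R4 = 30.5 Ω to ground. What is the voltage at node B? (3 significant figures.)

The second stage (R3 + R4 = 32.65 Ω) loads node A in parallel with R2.
R2 ‖ (R3+R4) = 4.154 Ω.
V_A = 26.3 × 4.154/(17.4 + 4.154) = 5.069 mV.
Then the unloaded second divider: V_B = V_A × R4/(R3+R4) = 5.069 × 0.9342 = 4.735 mV.

V_B ≈ 4.74 mV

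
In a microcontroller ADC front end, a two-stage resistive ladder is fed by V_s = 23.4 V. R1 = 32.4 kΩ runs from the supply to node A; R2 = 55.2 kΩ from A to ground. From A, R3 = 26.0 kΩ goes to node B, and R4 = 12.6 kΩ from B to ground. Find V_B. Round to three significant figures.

The second stage (R3 + R4 = 38.60 kΩ) loads node A in parallel with R2.
Effective lower resistance at A: R2 ‖ 38.60 = 22.72 kΩ.
First divider: V_A = V_s · 22.72/(32.4 + 22.72) = 9.644 V.
Stage 2 is unloaded, so V_B = V_A · R4/(R3+R4) = 9.644 × 12.6/38.60 = 3.148 V.

V_B ≈ 3.15 V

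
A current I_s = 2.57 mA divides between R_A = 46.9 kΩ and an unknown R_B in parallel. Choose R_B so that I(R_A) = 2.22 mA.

In a two-way split, I_A/I_s = R_B/(R_A + R_B).
With f = 0.8638, R_B = R_A · f/(1−f) = 46.9 × 6.343 = 297.5 kΩ.

R_B ≈ 297 kΩ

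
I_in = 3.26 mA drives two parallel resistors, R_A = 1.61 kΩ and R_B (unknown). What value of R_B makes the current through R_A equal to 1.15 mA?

R_B ≈ 0.877 kΩ

The fraction through R_A equals R_B/(R_A+R_B).
With f = 0.3528, R_B = R_A · f/(1−f) = 1.61 × 0.5450 = 0.8775 kΩ.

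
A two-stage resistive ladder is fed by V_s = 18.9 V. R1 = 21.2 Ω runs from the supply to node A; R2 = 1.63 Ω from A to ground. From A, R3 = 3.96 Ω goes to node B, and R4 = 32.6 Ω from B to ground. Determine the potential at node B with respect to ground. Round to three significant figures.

Looking into the second stage from A: R3 + R4 = 36.56 Ω appears in parallel with R2.
Effective lower resistance at A: R2 ‖ 36.56 = 1.560 Ω.
So V_A = 18.9 × 0.06856 = 1.296 V.
Then the unloaded second divider: V_B = V_A × R4/(R3+R4) = 1.296 × 0.8917 = 1.155 V.

V_B ≈ 1.16 V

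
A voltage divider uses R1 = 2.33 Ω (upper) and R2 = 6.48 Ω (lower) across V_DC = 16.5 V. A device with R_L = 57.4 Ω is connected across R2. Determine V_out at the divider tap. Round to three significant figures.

V_out ≈ 11.8 V

The load sits in parallel with R2, giving an effective lower resistance R2' = R2·R_L/(R2+R_L) = 5.823 Ω.
Now apply the divider: V_out = 16.5 × 0.7142 = 11.78 V.
(Unloaded it would be 12.1 V; the load pulls it down.)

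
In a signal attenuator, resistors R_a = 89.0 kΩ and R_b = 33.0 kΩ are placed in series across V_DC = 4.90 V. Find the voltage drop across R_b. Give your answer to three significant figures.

V ≈ 1.33 V

Series total: ΣR = 89.0 + 33.0 = 122.0 kΩ.
V = V_DC · R/ΣR = 4.90 × 0.2705 = 1.325 V.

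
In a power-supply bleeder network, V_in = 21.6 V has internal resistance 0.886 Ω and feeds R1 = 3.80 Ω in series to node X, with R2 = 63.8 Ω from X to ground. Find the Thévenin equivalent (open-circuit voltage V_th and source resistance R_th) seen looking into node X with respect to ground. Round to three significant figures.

R1' = 0.886 + 3.80 = 4.686 Ω (source resistance + R1).
V_th is the unloaded tap voltage: V_in · R2/(R1'+R2) = 21.6 × 0.9316 = 20.12 V.
Zeroing V_in shorts the top of R1' to ground, so R_th = R1' ‖ R2 = 4.365 Ω.

V_th ≈ 20.1 V, R_th ≈ 4.37 Ω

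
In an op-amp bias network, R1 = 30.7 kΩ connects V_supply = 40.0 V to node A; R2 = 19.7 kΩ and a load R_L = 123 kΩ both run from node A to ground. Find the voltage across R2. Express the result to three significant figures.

V_out ≈ 14.2 V

R2 ‖ R_L = (19.7 × 123)/(19.7 + 123) = 16.98 kΩ.
Then V_out = V_supply · R2'/(R1 + R2') = 40.0 × 16.98/47.68 = 14.25 V.
(Unloaded it would be 15.6 V; the load pulls it down.)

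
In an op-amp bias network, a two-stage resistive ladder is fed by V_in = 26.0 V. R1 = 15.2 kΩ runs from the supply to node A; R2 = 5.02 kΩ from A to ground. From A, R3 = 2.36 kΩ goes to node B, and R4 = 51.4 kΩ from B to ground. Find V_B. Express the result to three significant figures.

The second stage (R3 + R4 = 53.76 kΩ) loads node A in parallel with R2.
Effective lower resistance at A: R2 ‖ 53.76 = 4.591 kΩ.
V_A = 26.0 × 4.591/(15.2 + 4.591) = 6.032 V.
V_B = V_A × 0.9561 = 5.767 V.

V_B ≈ 5.77 V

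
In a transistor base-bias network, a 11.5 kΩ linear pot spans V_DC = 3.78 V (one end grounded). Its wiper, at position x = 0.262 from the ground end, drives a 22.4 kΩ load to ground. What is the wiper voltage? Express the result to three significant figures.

V_out ≈ 0.901 V

Split the track: R_lower = x·R_p = 3.013 kΩ, R_upper = (1−x)·R_p = 8.487 kΩ.
R_L loads the lower segment: effective lower R = 2.656 kΩ.
Loaded-divider output: V_out = 3.78 × 0.2383 = 0.9009 V.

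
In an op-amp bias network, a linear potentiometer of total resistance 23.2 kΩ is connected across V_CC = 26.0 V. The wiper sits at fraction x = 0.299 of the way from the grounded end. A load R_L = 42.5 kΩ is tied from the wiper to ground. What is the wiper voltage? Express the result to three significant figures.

V_out ≈ 6.98 V

Lower segment x·R_p = 6.937 kΩ; upper segment (1−x)·R_p = 16.26 kΩ.
(x·R_p) ‖ R_L = 5.963 kΩ.
Loaded-divider output: V_out = 26.0 × 0.2683 = 6.976 V.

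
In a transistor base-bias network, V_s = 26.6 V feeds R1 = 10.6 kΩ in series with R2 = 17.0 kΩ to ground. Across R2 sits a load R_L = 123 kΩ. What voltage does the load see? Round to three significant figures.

V_out ≈ 15.6 V

R2 ‖ R_L = (17.0 × 123)/(17.0 + 123) = 14.94 kΩ.
Now apply the divider: V_out = 26.6 × 0.5849 = 15.56 V.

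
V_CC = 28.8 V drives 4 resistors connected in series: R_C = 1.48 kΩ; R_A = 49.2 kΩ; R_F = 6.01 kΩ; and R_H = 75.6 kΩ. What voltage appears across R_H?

ΣR = 1.48 + 49.2 + 6.01 + 75.6 = 132.3 kΩ.
Voltage divider: V = V_CC · (75.60 / 132.3) = 28.8 × 0.5715 = 16.46 V.

V ≈ 16.5 V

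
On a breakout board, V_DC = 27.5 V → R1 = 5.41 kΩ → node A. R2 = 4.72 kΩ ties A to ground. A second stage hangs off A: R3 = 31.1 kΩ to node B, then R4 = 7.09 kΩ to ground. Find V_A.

V_A ≈ 12.0 V

The second stage (R3 + R4 = 38.19 kΩ) loads node A in parallel with R2.
R2 ‖ (R3+R4) = 4.201 kΩ.
First divider: V_A = V_DC · 4.201/(5.41 + 4.201) = 12.02 V.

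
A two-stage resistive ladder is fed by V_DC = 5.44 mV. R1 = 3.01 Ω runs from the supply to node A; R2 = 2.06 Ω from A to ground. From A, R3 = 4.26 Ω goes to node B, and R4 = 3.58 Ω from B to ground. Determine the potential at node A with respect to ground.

V_A ≈ 1.91 mV

The second stage (R3 + R4 = 7.840 Ω) loads node A in parallel with R2.
Effective lower resistance at A: R2 ‖ 7.840 = 1.631 Ω.
V_A = 5.44 × 1.631/(3.01 + 1.631) = 1.912 mV.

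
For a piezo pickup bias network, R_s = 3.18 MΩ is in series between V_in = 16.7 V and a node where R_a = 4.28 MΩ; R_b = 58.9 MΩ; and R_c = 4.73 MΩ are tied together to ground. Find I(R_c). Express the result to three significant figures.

I ≈ 1.43 µA

Combine the parallel branches: R_p = (1/4.28 + 1/58.9 + 1/4.73)⁻¹ = 2.164 MΩ.
Node voltage V_A = V_in · R_p/(R_s + R_p) = 16.7 × 0.4050 = 6.763 V.
Branch current I = V_A/R_c = 6.763/4.73 = 1.430 µA.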